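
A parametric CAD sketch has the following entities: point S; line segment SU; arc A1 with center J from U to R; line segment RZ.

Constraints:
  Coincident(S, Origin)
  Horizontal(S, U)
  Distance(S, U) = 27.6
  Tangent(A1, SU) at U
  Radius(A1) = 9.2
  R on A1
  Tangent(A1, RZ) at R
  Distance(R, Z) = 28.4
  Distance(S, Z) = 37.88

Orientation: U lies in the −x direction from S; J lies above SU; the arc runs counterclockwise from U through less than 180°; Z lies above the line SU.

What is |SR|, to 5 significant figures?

20.021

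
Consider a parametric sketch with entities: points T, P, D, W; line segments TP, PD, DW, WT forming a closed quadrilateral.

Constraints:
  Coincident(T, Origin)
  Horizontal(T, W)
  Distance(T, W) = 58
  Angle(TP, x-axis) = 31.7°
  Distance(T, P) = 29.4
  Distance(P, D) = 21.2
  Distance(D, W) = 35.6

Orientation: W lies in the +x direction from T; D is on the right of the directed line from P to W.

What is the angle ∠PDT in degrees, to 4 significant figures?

81.99°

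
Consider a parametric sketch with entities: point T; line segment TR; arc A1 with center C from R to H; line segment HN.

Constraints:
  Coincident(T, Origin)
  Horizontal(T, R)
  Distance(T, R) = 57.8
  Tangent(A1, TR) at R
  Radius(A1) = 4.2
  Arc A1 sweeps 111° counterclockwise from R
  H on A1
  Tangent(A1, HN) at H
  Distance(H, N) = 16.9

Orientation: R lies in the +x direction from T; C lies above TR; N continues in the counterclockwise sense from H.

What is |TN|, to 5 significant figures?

59.666

On A1, R sits at bearing -90° from C; a 111° counterclockwise sweep puts H at bearing 21°, so H = C + 4.2·(cos 21°, sin 21°) = (61.721, 5.7051). A1 meets HN tangentially, so CH is at right angles to HN, so HN runs along (−sin 21°, cos 21°); with |HN| = 16.9, N = (55.665, 21.483). Then |TN| = |N − T| = 59.666.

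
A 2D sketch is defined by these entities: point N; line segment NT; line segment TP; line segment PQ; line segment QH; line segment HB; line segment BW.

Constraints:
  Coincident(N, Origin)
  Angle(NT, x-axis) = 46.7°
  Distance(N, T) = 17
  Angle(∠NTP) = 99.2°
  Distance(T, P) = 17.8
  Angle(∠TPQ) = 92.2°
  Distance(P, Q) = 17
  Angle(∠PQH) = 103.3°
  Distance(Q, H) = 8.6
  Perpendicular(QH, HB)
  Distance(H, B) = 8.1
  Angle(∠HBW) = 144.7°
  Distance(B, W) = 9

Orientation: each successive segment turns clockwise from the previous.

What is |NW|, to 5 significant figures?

19.471

N is at the origin; NT runs at 46.7° with length 17.0, so T = (11.659, 12.372). ∠NTP = 99.2° gives TP at -34.100° from the x-axis; with |TP| = 17.8, P = (26.398, 2.3928). ∠TPQ = 92.2° gives PQ at -121.90° from the x-axis; with |PQ| = 17.0, Q = (17.415, -12.040). ∠PQH = 103.3° gives QH at 161.40° from the x-axis; with |QH| = 8.6, H = (9.2641, -9.2967). The perpendicularity gives HB at right angles to QH, so HB runs at 71.400°; with |HB| = 8.1, B = (11.848, -1.6198). ∠HBW = 144.7° gives BW at 36.100° from the x-axis; with |BW| = 9.0, W = (19.120, 3.6830). Then |NW| = |W − N| = 19.471.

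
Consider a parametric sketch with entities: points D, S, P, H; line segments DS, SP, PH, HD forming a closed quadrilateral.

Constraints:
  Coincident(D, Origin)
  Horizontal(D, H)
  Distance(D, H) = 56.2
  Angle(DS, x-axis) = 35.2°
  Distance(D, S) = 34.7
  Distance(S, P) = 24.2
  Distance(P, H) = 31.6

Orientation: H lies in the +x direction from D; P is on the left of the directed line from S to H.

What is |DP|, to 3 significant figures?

58.8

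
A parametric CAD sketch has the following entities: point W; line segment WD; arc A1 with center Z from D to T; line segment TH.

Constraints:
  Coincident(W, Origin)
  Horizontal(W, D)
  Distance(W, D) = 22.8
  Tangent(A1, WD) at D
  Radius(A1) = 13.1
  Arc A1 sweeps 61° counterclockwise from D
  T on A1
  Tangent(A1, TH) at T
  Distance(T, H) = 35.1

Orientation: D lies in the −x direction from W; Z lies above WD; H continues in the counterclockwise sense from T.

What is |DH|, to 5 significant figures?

47.044

W is at the origin; WD is horizontal with |WD| = 22.8 and D on the −x side, so D = (-22.800, 0.0000). Tangency of A1 to WD means the radius ZD is perpendicular to WD, so Z = D + (0, 13.1) = (-22.800, 13.100). On A1, D sits at bearing -90° from Z; a 61° counterclockwise sweep puts T at bearing -29°, so T = Z + 13.1·(cos -29°, sin -29°) = (-11.342, 6.7490). Since A1 is tangent to TH there, ZT ⟂ TH, so TH runs along (−sin -29°, cos -29°); with |TH| = 35.1, H = (5.6743, 37.448). Then |DH| = |H − D| = 47.044.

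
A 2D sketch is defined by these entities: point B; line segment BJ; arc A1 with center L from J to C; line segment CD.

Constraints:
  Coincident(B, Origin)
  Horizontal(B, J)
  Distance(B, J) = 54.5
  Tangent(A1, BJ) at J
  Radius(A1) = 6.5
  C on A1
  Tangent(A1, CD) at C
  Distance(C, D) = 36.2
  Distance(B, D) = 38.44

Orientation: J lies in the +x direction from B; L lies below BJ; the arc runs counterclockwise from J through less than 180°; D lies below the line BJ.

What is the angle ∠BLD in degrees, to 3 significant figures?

44.3°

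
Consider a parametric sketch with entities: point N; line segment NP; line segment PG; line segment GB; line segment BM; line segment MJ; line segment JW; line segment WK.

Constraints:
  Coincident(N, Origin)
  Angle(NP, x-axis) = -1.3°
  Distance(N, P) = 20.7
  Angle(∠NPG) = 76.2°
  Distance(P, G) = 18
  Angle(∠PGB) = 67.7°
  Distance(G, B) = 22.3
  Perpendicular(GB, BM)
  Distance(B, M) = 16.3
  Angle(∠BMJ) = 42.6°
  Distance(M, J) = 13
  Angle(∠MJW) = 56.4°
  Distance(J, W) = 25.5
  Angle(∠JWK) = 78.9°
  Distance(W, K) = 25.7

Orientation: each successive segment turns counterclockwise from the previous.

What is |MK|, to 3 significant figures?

19.6

N is at the origin; NP runs at -1.3° with length 20.7, so P = (20.7, -0.470). ∠NPG = 76.2° gives PG at 102° from the x-axis; with |PG| = 18.0, G = (16.8, 17.1). ∠PGB = 67.7° gives GB at -145° from the x-axis; with |GB| = 22.3, B = (-1.51, 4.38). The perpendicularity gives BM at right angles to GB, so BM runs at -55.2°; with |BM| = 16.3, M = (7.79, -9.01). ∠BMJ = 42.6° gives MJ at 82.2° from the x-axis; with |MJ| = 13.0, J = (9.55, 3.87). ∠MJW = 56.4° gives JW at -154° from the x-axis; with |JW| = 25.5, W = (-13.4, -7.23). ∠JWK = 78.9° gives WK at -53.1° from the x-axis; with |WK| = 25.7, K = (2.03, -27.8). Then |MK| = |K − M| = 19.6.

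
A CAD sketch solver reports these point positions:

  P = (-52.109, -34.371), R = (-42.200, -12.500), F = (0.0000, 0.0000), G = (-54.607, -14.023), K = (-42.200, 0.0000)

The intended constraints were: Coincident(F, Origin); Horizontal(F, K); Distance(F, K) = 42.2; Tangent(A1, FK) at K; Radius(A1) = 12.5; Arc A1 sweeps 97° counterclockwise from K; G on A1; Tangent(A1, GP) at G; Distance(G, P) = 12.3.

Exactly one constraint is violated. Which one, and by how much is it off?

Distance(G, P) = 12.3 — off by 8.20.

F = (0.00, 0.00) ✓; F.y = 0.00, K.y = 0.00 ✓; |FK| = 42.20 ✓; ∠(RK, KF) = 90.00° ✓; |RK| = 12.50 ✓; bearing(R→G) − bearing(R→K) = 97.00° ✓; |RG| = 12.50 ✓; ∠(RG, GP) = 90.00° ✓; |GP| = 20.50 ✗.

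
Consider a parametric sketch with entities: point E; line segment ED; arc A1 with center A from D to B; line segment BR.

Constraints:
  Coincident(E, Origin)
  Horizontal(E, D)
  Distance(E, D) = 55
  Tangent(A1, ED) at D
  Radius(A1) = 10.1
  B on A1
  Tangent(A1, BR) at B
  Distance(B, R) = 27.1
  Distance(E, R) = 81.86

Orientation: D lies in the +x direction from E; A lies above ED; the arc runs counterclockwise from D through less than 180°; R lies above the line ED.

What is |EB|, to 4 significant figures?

64.24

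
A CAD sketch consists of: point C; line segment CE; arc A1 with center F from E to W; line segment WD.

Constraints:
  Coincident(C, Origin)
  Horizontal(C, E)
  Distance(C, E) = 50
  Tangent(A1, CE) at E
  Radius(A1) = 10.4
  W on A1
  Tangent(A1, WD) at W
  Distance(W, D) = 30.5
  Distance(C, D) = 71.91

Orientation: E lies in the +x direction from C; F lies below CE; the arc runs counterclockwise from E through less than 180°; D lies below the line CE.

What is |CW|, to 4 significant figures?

44.54

Checks: |CE| = 50.00 ✓; |FW| = 10.40 ✓; ∠(FW, WD) = 90.00° ✓; |WD| = 30.50 ✓; |CD| = 71.91 ✓.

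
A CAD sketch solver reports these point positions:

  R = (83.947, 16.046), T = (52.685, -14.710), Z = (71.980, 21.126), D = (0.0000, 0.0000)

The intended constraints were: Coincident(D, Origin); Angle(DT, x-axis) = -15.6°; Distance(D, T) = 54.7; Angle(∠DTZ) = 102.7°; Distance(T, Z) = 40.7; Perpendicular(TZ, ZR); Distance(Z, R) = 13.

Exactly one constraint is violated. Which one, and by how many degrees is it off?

Perpendicular(TZ, ZR) — off by 5.30°.

D = (0.00, 0.00) ✓; DT at -15.60° ✓; |DT| = 54.70 ✓; ∠DTZ = 102.7° ✓; |TZ| = 40.70 ✓; ∠(TZ, ZR) = 84.70° ✗; |ZR| = 13.00 ✓.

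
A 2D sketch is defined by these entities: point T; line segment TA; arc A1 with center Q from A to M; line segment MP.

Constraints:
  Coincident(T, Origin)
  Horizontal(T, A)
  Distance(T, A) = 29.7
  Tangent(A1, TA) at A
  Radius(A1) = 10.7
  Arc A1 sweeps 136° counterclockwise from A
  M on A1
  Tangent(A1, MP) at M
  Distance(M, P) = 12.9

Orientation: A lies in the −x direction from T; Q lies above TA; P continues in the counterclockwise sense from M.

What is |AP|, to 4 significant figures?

27.42

On A1, A sits at bearing -90° from Q; a 136° counterclockwise sweep puts M at bearing 46°, so M = Q + 10.7·(cos 46°, sin 46°) = (-22.27, 18.40). The tangent condition forces QM to be normal to MP, so MP runs along (−sin 46°, cos 46°); with |MP| = 12.9, P = (-31.55, 27.36). Then |AP| = |P − A| = 27.42.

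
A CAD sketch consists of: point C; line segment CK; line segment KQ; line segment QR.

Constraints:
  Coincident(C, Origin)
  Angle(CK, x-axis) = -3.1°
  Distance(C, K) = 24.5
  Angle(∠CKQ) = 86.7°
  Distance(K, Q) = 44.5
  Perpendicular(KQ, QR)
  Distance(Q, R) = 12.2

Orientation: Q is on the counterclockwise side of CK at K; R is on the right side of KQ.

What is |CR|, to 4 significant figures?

56.57

C is at the origin; CK runs at -3.1° with length 24.5, so K = 24.5·(cos -3.1°, sin -3.1°) = (24.46, -1.325). ∠CKQ = 86.7°, so KQ runs at -3.1° + (180° − 86.7°) = 90.20° from the x-axis; with |KQ| = 44.5, Q = K + 44.5·(cos 90.20°, sin 90.20°) = (24.31, 43.17). The perpendicularity gives QR at right angles to KQ; with |QR| = 12.2 on the right of KQ, R = Q + 12.2·(1.000, 0.003491) = (36.51, 43.22). Then |CR| = |R − C| = 56.57.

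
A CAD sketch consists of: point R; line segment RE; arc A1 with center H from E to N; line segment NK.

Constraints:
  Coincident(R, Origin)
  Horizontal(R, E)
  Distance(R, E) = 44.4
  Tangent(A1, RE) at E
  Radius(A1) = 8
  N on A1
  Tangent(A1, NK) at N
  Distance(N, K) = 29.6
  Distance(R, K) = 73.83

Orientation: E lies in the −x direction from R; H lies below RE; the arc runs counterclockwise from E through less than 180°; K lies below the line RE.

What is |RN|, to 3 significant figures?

50.8

R is at the origin; RE is horizontal with |RE| = 44.4 and E on the −x side, so E = (-44.4, 0.00). Tangency of A1 to RE means the radius HE is perpendicular to RE, so H = E + (0, -8) = (-44.4, -8.00). Since HN ⟂ NK (tangency), |HK| = √(8.0² + 29.6²) = 30.7 regardless of where N sits on A1. So K lies on both circle(R, 73.83) and circle(H, 30.7); the below-RE intersection is K = (-69.0, -26.3). N is the foot of the tangent from K: N = (-50.7, -3.06).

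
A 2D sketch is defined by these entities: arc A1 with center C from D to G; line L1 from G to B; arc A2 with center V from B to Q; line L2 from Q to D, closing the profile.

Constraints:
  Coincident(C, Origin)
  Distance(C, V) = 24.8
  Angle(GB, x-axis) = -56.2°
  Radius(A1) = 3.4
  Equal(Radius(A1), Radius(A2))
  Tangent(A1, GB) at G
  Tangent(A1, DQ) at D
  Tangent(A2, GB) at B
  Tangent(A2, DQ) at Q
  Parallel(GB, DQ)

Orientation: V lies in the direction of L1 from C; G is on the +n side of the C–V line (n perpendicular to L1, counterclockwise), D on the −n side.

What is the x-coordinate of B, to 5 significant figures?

16.621

Tangency of A1 to both parallel lines with radius 3.4 puts G and D at C ± 3.4·n: G = (2.8253, 1.8914), D = (-2.8253, -1.8914). Equal radii place B and Q the same way about V: B = V + 3.4·n = (16.621, -18.717), Q = V − 3.4·n = (10.971, -22.500). So B.x = 16.621.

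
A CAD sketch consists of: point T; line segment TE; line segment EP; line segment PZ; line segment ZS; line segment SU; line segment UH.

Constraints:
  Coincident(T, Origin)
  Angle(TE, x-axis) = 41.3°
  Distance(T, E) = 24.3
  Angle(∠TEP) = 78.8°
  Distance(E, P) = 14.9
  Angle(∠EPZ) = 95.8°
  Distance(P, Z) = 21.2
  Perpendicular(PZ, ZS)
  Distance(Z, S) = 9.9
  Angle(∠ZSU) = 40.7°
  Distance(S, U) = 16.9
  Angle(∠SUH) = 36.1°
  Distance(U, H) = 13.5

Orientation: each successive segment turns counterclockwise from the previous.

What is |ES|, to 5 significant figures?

23.233

T is at the origin; TE runs at 41.3° with length 24.3, so E = (18.256, 16.038). ∠TEP = 78.8° gives EP at 142.50° from the x-axis; with |EP| = 14.9, P = (6.4348, 25.109). ∠EPZ = 95.8° gives PZ at -133.30° from the x-axis; with |PZ| = 21.2, Z = (-8.1046, 9.6798). PZ is perpendicular to ZS, so ZS runs at -43.300°; with |ZS| = 9.9, S = (-0.89965, 2.8902). Then |ES| = |S − E| = 23.233.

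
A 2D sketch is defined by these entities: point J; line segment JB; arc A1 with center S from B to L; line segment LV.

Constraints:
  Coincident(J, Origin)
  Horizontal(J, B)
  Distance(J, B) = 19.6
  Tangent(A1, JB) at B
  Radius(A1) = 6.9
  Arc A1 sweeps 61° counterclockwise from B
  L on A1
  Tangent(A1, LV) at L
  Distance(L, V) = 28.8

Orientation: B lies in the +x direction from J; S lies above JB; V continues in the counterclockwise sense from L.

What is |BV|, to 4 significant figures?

35.02

J is at the origin; J and B share the same y with |JB| = 19.6 and B on the +x side, so B = (19.60, 0.000). The tangent condition forces SB to be normal to JB, so S = B + (0, 6.9) = (19.60, 6.900). On A1, B sits at bearing -90° from S; a 61° counterclockwise sweep puts L at bearing -29°, so L = S + 6.9·(cos -29°, sin -29°) = (25.63, 3.555). The tangent condition forces SL to be normal to LV, so LV runs along (−sin -29°, cos -29°); with |LV| = 28.8, V = (39.60, 28.74). Then |BV| = |V − B| = 35.02.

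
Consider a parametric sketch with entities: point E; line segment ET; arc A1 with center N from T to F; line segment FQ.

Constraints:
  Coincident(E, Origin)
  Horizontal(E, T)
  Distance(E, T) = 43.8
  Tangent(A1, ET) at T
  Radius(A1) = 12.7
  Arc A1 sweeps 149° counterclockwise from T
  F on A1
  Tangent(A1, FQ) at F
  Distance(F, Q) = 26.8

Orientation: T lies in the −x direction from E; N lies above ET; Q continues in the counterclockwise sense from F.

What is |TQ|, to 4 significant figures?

40.84

E is at the origin; E and T share the same y with |ET| = 43.8 and T on the −x side, so T = (-43.80, 0.000). The tangent condition forces NT to be normal to ET, so N = T + (0, 12.7) = (-43.80, 12.70). On A1, T sits at bearing -90° from N; a 149° counterclockwise sweep puts F at bearing 59°, so F = N + 12.7·(cos 59°, sin 59°) = (-37.26, 23.59). The tangent condition forces NF to be normal to FQ, so FQ runs along (−sin 59°, cos 59°); with |FQ| = 26.8, Q = (-60.23, 37.39). Then |TQ| = |Q − T| = 40.84.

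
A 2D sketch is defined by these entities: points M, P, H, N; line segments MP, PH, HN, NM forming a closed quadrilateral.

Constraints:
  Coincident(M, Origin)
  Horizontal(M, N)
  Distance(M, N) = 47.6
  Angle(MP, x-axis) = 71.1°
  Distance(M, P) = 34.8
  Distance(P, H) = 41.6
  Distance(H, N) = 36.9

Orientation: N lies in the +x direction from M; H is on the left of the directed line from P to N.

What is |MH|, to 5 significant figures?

64.143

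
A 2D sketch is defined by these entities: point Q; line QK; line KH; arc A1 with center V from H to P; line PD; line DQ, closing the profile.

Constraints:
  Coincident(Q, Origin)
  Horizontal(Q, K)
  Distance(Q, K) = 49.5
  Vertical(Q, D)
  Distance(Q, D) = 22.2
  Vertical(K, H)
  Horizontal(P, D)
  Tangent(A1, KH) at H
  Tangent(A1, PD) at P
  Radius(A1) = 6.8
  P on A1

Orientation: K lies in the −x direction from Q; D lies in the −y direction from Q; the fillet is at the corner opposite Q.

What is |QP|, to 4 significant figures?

48.13

The virtual corner opposite Q is at (-49.50, -22.20). Tangency of A1 to KH means the radius VH is perpendicular to KH and the tangent condition forces VP to be normal to PD, with radius 6.8, so the center V sits 6.8 in from both sides at V = (-42.70, -15.40). That places the tangent points at H = (-49.50, -15.40) on KH and P = (-42.70, -22.20) on PD. Then |QP| = |P − Q| = 48.13.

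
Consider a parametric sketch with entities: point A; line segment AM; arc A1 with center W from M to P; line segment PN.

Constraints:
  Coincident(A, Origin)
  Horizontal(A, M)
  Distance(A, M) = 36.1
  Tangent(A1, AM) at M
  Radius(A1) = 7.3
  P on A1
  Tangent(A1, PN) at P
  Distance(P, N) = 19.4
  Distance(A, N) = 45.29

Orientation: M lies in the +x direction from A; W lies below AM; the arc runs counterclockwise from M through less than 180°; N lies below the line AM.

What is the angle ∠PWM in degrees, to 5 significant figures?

109.18°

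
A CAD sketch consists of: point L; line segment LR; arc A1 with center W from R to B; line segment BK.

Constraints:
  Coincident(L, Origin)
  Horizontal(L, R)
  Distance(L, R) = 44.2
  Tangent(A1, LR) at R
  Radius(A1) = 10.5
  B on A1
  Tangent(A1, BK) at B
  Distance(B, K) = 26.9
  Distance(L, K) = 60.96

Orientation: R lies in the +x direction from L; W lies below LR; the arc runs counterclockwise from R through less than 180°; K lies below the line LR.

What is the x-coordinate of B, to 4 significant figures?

34.77

L is at the origin; L and R share the same y with |LR| = 44.2 and R on the +x side, so R = (44.20, 0.000). Since A1 is tangent to LR there, WR ⟂ LR, so W = R + (0, -10.5) = (44.20, -10.50). Since WB ⟂ BK (tangency), |WK| = √(10.5² + 26.9²) = 28.88 regardless of where B sits on A1. So K lies on both circle(L, 60.96) and circle(W, 28.88); the below-LR intersection is K = (46.62, -39.27). B is the foot of the tangent from K: B = (34.77, -15.12).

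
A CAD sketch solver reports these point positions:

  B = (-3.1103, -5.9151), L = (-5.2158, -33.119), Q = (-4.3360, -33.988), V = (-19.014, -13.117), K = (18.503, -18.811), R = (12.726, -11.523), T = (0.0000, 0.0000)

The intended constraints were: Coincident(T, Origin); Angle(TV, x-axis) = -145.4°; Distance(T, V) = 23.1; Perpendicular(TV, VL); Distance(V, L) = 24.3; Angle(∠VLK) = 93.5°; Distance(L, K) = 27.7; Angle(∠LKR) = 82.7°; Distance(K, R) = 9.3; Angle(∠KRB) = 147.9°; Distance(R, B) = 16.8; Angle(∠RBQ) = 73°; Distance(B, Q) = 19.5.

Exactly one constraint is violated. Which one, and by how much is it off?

Distance(B, Q) = 19.5 — off by 8.60.

T = (0.00, 0.00) ✓; TV at -145.4° ✓; |TV| = 23.10 ✓; ∠(TV, VL) = 90.00° ✓; |VL| = 24.30 ✓; ∠VLK = 93.50° ✓; |LK| = 27.70 ✓; ∠LKR = 82.70° ✓; |KR| = 9.300 ✓; ∠KRB = 147.9° ✓; |RB| = 16.80 ✓; ∠RBQ = 73.00° ✓; |BQ| = 28.10 ✗.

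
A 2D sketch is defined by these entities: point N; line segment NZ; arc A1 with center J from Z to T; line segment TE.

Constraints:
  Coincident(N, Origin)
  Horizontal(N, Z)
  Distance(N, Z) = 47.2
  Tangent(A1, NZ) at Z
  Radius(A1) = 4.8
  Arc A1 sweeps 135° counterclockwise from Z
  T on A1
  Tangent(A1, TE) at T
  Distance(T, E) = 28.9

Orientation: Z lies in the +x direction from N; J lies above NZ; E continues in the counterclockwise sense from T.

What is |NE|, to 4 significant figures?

41.58

N is at the origin; N and Z share the same y with |NZ| = 47.2 and Z on the +x side, so Z = (47.20, 0.000). Tangency of A1 to NZ means the radius JZ is perpendicular to NZ, so J = Z + (0, 4.8) = (47.20, 4.800). On A1, Z sits at bearing -90° from J; a 135° counterclockwise sweep puts T at bearing 45°, so T = J + 4.8·(cos 45°, sin 45°) = (50.59, 8.194). Tangency of A1 to TE means the radius JT is perpendicular to TE, so TE runs along (−sin 45°, cos 45°); with |TE| = 28.9, E = (30.16, 28.63). Then |NE| = |E − N| = 41.58.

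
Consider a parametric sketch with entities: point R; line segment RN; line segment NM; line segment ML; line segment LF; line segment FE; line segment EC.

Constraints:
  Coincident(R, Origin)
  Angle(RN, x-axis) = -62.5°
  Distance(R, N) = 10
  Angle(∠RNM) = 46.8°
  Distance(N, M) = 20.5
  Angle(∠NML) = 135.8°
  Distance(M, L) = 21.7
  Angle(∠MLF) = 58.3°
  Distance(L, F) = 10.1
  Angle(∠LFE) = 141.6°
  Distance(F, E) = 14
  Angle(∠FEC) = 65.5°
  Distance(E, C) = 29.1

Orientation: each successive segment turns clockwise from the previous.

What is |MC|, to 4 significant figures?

16.61

∠LFE = 141.6° gives FE at -40.00° from the x-axis; with |FE| = 14.0, E = (-5.180, 6.170). ∠FEC = 65.5° gives EC at -154.5° from the x-axis; with |EC| = 29.1, C = (-31.45, -6.358). Then |MC| = |C − M| = 16.61.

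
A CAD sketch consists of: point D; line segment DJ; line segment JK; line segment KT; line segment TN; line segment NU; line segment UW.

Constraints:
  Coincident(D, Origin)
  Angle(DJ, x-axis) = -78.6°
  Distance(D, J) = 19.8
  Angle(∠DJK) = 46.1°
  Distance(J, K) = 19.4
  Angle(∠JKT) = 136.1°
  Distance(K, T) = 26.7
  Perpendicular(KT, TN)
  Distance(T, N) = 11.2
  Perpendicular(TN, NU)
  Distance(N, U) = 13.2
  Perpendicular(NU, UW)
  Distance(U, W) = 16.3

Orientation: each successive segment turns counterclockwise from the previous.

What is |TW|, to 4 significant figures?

14.15

D is at the origin; DJ runs at -78.6° with length 19.8, so J = (3.914, -19.41). ∠DJK = 46.1° gives JK at 55.30° from the x-axis; with |JK| = 19.4, K = (14.96, -3.460). ∠JKT = 136.1° gives KT at 99.20° from the x-axis; with |KT| = 26.7, T = (10.69, 22.90). The perpendicularity gives TN at right angles to KT, so TN runs at -170.8°; with |TN| = 11.2, N = (-0.3671, 21.11). TN ⟂ NU, so NU runs at -80.80°; with |NU| = 13.2, U = (1.743, 8.076). The perpendicularity gives UW at right angles to NU, so UW runs at 9.200°; with |UW| = 16.3, W = (17.83, 10.68). Then |TW| = |W − T| = 14.15.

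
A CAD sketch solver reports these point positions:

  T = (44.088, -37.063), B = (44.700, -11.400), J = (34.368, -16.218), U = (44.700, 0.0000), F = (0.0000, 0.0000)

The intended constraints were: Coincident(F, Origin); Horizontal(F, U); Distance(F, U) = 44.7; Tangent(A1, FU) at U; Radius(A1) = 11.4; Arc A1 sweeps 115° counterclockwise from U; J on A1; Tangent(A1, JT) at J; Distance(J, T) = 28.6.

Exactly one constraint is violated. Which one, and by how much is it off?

Distance(J, T) = 28.6 — off by 5.60.

F = (0.00, 0.00) ✓; F.y = 0.00, U.y = 0.00 ✓; |FU| = 44.70 ✓; ∠(BU, UF) = 90.00° ✓; |BU| = 11.40 ✓; bearing(B→J) − bearing(B→U) = 115.0° ✓; |BJ| = 11.40 ✓; ∠(BJ, JT) = 90.00° ✓; |JT| = 23.00 ✗.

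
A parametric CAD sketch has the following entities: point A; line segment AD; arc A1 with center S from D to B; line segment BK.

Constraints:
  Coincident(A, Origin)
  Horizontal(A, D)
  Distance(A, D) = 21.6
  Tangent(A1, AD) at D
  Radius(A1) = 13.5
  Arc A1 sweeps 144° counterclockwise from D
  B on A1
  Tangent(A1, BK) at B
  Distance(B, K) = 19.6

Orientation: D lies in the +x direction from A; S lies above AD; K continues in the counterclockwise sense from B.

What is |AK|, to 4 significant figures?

38.46

A is at the origin; AD is horizontal with |AD| = 21.6 and D on the +x side, so D = (21.60, 0.000). The tangent condition forces SD to be normal to AD, so S = D + (0, 13.5) = (21.60, 13.50). On A1, D sits at bearing -90° from S; a 144° counterclockwise sweep puts B at bearing 54°, so B = S + 13.5·(cos 54°, sin 54°) = (29.54, 24.42). The tangent condition forces SB to be normal to BK, so BK runs along (−sin 54°, cos 54°); with |BK| = 19.6, K = (13.68, 35.94). Then |AK| = |K − A| = 38.46.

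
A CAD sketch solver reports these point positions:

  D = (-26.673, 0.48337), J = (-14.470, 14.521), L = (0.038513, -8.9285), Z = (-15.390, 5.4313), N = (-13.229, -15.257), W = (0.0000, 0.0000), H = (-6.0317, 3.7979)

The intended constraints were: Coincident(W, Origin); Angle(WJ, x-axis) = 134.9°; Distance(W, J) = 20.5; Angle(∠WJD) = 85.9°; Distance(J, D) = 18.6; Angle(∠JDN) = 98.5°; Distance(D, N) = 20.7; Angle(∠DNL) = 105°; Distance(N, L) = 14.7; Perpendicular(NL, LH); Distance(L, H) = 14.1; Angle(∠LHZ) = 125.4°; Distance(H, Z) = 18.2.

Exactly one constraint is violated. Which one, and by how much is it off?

Distance(H, Z) = 18.2 — off by 8.70.

W = (0.00, 0.00) ✓; WJ at 134.9° ✓; |WJ| = 20.50 ✓; ∠WJD = 85.90° ✓; |JD| = 18.60 ✓; ∠JDN = 98.50° ✓; |DN| = 20.70 ✓; ∠DNL = 105.0° ✓; |NL| = 14.70 ✓; ∠(NL, LH) = 90.00° ✓; |LH| = 14.10 ✓; ∠LHZ = 125.4° ✓; |HZ| = 9.500 ✗.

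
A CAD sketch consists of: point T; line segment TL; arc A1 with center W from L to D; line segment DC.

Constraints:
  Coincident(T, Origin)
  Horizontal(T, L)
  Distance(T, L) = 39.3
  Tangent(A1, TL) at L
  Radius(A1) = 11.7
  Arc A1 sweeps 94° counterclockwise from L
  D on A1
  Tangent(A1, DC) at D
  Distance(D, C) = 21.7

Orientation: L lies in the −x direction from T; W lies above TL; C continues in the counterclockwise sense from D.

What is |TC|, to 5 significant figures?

44.904

T is at the origin; T and L share the same y with |TL| = 39.3 and L on the −x side, so L = (-39.300, 0.0000). A1 meets TL tangentially, so WL is at right angles to TL, so W = L + (0, 11.7) = (-39.300, 11.700). On A1, L sits at bearing -90° from W; a 94° counterclockwise sweep puts D at bearing 4°, so D = W + 11.7·(cos 4°, sin 4°) = (-27.629, 12.516). The tangent condition forces WD to be normal to DC, so DC runs along (−sin 4°, cos 4°); with |DC| = 21.7, C = (-29.142, 34.163). Then |TC| = |C − T| = 44.904.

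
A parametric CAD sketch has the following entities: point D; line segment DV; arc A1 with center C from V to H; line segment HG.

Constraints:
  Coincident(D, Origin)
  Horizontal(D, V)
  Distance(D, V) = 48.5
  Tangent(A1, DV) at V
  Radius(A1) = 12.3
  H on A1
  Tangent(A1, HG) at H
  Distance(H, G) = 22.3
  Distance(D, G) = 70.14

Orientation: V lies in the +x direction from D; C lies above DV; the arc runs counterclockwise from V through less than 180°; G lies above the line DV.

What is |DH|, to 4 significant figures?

62.00

D is at the origin; DV is horizontal with |DV| = 48.5 and V on the +x side, so V = (48.50, 0.000). A1 meets DV tangentially, so CV is at right angles to DV, so C = V + (0, 12.3) = (48.50, 12.30). Since CH ⟂ HG (tangency), |CG| = √(12.3² + 22.3²) = 25.47 regardless of where H sits on A1. So G lies on both circle(D, 70.14) and circle(C, 25.47); the above-DV intersection is G = (61.11, 34.43). H is the foot of the tangent from G: H = (60.80, 12.13).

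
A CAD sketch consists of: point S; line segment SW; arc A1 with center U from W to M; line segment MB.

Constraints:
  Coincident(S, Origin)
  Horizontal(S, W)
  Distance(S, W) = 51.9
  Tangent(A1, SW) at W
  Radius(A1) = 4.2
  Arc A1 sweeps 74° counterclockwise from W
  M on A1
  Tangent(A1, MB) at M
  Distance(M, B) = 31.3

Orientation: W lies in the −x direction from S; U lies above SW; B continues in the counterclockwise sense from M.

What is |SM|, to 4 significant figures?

47.96

A1 meets SW tangentially, so UW is at right angles to SW, so U = W + (0, 4.2) = (-51.90, 4.200). On A1, W sits at bearing -90° from U; a 74° counterclockwise sweep puts M at bearing -16°, so M = U + 4.2·(cos -16°, sin -16°) = (-47.86, 3.042). Then |SM| = |M − S| = 47.96.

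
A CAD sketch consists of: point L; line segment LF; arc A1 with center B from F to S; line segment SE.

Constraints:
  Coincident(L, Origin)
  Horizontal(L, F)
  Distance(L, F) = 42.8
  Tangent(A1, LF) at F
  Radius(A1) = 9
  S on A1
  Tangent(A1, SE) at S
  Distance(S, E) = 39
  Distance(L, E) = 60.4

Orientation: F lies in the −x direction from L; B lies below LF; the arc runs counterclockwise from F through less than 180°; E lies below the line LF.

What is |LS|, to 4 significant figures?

52.60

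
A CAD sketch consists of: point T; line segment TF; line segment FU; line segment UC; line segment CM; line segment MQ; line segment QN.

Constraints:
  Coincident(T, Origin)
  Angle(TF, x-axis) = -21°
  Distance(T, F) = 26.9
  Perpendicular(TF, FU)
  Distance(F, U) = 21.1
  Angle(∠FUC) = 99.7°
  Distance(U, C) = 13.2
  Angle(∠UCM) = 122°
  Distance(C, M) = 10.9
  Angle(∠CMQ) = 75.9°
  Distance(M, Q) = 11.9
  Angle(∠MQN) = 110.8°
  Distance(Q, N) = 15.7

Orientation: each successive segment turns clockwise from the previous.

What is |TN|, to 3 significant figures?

35.2

∠CMQ = 75.9° gives MQ at 6.60° from the x-axis; with |MQ| = 11.9, Q = (12.6, -15.2). ∠MQN = 110.8° gives QN at -62.6° from the x-axis; with |QN| = 15.7, N = (19.8, -29.1). Then |TN| = |N − T| = 35.2.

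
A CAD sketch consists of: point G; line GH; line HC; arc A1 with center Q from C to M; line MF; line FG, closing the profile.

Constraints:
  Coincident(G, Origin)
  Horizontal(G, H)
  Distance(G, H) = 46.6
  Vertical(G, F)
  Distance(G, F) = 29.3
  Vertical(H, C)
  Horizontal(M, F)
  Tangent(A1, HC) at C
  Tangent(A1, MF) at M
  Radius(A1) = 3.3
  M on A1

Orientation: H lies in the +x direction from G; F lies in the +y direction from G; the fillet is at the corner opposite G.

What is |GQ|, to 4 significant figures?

50.51

G is at the origin; GH is horizontal with |GH| = 46.6 and H on the +x side, so H = (46.60, 0.000). G and F share the same x with |GF| = 29.3 and F on the +y side, so F = (0.000, 29.30). The virtual corner opposite G is at (46.60, 29.30). A1 meets HC tangentially, so QC is at right angles to HC and A1 meets MF tangentially, so QM is at right angles to MF, with radius 3.3, so the center Q sits 3.3 in from both sides at Q = (43.30, 26.00). Then |GQ| = |Q − G| = 50.51.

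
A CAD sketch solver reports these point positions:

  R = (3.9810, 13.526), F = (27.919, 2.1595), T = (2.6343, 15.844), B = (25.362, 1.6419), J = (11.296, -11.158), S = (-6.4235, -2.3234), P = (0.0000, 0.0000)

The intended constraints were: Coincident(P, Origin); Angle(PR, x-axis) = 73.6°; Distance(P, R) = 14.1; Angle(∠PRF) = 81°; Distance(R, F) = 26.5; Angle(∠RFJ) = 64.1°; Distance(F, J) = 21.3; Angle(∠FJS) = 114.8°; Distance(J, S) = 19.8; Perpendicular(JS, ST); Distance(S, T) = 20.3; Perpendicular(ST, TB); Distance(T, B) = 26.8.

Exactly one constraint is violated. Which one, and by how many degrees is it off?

Perpendicular(ST, TB) — off by 5.50°.

P = (0.00, 0.00) ✓; PR at 73.60° ✓; |PR| = 14.10 ✓; ∠PRF = 81.00° ✓; |RF| = 26.50 ✓; ∠RFJ = 64.10° ✓; |FJ| = 21.30 ✓; ∠FJS = 114.8° ✓; |JS| = 19.80 ✓; ∠(JS, ST) = 90.00° ✓; |ST| = 20.30 ✓; ∠(ST, TB) = 95.50° ✗; |TB| = 26.80 ✓.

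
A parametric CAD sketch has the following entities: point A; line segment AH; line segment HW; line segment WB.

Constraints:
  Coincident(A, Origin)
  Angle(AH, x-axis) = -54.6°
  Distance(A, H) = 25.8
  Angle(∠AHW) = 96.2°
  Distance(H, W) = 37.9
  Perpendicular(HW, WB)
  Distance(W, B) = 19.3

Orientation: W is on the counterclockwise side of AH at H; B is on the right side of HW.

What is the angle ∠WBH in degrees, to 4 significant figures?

63.01°

∠AHW = 96.2°, so HW runs at -54.6° + (180° − 96.2°) = 29.20° from the x-axis; with |HW| = 37.9, W = H + 37.9·(cos 29.20°, sin 29.20°) = (48.03, -2.540). The perpendicularity gives WB at right angles to HW; with |WB| = 19.3 on the right of HW, B = W + 19.3·(0.4879, -0.8729) = (57.44, -19.39). Then cos ∠WBH = BW·BH / (|BW||BH|), giving 63.01°.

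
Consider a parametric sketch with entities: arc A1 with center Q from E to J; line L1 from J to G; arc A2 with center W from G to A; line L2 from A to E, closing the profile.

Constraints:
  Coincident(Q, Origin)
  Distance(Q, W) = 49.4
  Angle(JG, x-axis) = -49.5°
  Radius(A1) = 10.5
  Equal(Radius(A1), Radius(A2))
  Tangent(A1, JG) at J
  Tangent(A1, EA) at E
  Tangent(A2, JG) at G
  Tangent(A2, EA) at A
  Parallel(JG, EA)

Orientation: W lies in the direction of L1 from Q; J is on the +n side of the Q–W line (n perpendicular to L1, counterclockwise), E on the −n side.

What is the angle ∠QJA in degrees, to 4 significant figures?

66.97°

Tangency of A1 to both parallel lines with radius 10.5 puts J and E at Q ± 10.5·n: J = (7.984, 6.819), E = (-7.984, -6.819). Equal radii place G and A the same way about W: G = W + 10.5·n = (40.07, -30.74), A = W − 10.5·n = (24.10, -44.38). Then cos ∠QJA = JQ·JA / (|JQ||JA|), giving 66.97°.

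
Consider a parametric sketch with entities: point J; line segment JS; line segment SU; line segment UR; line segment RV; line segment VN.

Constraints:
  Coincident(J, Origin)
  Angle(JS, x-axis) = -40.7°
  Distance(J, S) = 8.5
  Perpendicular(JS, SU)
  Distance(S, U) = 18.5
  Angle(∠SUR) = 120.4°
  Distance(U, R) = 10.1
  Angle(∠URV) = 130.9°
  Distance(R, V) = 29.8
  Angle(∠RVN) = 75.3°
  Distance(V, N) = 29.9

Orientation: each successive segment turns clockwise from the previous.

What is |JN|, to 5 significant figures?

16.199

∠URV = 130.9° gives RV at 120.60° from the x-axis; with |RV| = 29.8, V = (-30.726, 7.8877). ∠RVN = 75.3° gives VN at 15.900° from the x-axis; with |VN| = 29.9, N = (-1.9703, 16.079). Then |JN| = |N − J| = 16.199.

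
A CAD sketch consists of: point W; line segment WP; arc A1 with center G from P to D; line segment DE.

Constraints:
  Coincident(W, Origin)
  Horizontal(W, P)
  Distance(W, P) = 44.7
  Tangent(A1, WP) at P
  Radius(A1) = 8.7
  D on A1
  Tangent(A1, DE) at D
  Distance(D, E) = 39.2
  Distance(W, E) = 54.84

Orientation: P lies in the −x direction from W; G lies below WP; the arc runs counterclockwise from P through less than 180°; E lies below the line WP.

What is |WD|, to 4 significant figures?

53.64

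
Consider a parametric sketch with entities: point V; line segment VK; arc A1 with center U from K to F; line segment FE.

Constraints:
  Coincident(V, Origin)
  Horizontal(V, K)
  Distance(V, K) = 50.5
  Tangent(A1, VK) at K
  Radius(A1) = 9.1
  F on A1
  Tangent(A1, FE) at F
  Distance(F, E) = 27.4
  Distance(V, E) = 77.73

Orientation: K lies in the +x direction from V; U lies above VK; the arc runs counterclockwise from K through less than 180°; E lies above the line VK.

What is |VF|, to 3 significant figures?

58.4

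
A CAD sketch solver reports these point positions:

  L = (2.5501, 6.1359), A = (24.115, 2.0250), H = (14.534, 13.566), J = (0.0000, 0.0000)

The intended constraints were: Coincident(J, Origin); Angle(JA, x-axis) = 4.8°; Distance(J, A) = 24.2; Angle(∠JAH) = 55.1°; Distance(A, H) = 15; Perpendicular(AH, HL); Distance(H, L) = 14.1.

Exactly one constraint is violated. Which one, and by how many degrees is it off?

Perpendicular(AH, HL) — off by 7.90°.

J = (0.00, 0.00) ✓; JA at 4.800° ✓; |JA| = 24.20 ✓; ∠JAH = 55.10° ✓; |AH| = 15.00 ✓; ∠(AH, HL) = 82.10° ✗; |HL| = 14.10 ✓.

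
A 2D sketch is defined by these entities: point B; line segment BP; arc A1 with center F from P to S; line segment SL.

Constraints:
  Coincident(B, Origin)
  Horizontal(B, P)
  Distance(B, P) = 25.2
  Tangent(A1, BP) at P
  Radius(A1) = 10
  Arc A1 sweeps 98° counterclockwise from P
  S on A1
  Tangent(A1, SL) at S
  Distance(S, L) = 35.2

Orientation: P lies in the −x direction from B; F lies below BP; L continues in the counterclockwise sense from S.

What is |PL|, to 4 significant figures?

46.52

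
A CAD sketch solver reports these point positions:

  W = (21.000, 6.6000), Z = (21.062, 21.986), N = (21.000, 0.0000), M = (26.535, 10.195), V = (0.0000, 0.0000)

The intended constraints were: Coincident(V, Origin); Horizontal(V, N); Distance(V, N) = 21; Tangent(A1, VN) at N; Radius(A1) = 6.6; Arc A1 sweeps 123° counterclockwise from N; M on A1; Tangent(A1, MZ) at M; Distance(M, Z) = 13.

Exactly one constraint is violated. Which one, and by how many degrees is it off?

Tangent(A1, MZ) at M — off by 8.10°.

V = (0.00, 0.00) ✓; V.y = 0.00, N.y = 0.00 ✓; |VN| = 21.00 ✓; ∠(WN, NV) = 90.00° ✓; |WN| = 6.600 ✓; bearing(W→M) − bearing(W→N) = 123.0° ✓; |WM| = 6.600 ✓; ∠(WM, MZ) = 98.10° ✗; |MZ| = 13.00 ✓.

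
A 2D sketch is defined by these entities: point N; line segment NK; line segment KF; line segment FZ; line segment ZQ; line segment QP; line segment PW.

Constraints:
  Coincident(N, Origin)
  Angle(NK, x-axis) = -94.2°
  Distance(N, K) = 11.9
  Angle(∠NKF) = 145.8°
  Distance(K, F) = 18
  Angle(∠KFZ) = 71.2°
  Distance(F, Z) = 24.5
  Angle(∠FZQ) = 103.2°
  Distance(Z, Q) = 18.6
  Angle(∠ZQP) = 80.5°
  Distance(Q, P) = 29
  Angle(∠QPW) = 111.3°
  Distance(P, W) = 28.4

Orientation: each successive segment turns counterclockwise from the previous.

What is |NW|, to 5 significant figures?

40.667

∠ZQP = 80.5° gives QP at -134.90° from the x-axis; with |QP| = 29.0, P = (-7.0314, -14.441). ∠QPW = 111.3° gives PW at -66.200° from the x-axis; with |PW| = 28.4, W = (4.4293, -40.425). Then |NW| = |W − N| = 40.667.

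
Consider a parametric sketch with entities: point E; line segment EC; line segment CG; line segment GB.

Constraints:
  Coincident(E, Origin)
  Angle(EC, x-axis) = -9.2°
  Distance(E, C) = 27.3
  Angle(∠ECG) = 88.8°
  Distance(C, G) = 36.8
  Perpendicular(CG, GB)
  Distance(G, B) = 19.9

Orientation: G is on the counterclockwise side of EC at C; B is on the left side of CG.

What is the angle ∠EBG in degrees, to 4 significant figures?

101.5°

E is at the origin; EC runs at -9.2° with length 27.3, so C = 27.3·(cos -9.2°, sin -9.2°) = (26.95, -4.365). ∠ECG = 88.8°, so CG runs at -9.2° + (180° − 88.8°) = 82.00° from the x-axis; with |CG| = 36.8, G = C + 36.8·(cos 82.00°, sin 82.00°) = (32.07, 32.08). The perpendicularity gives GB at right angles to CG; with |GB| = 19.9 on the left of CG, B = G + 19.9·(-0.9903, 0.1392) = (12.36, 34.85). Then cos ∠EBG = BE·BG / (|BE||BG|), giving 101.5°.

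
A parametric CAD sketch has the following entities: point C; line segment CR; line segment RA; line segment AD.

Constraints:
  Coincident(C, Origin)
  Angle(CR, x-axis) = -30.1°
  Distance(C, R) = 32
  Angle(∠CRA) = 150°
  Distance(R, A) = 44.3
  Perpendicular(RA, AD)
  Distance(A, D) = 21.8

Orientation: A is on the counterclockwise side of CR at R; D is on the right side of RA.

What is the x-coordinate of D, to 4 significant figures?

71.95

∠CRA = 150.0°, so RA runs at -30.1° + (180° − 150.0°) = -0.1000° from the x-axis; with |RA| = 44.3, A = R + 44.3·(cos -0.1000°, sin -0.1000°) = (71.98, -16.13). The perpendicularity gives AD at right angles to RA; with |AD| = 21.8 on the right of RA, D = A + 21.8·(-0.001745, -1.000) = (71.95, -37.93). So D.x = 71.95.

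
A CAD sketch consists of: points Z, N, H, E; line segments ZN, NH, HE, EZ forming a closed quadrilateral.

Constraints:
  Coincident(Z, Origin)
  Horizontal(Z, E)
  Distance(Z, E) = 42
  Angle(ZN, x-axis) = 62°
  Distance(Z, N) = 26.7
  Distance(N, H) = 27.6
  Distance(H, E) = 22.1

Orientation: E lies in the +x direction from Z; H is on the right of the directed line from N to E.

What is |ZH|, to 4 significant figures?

20.32

Checks: Z.y = 0.00, E.y = 0.00 ✓; |NH| = 27.60 ✓; |HE| = 22.10 ✓.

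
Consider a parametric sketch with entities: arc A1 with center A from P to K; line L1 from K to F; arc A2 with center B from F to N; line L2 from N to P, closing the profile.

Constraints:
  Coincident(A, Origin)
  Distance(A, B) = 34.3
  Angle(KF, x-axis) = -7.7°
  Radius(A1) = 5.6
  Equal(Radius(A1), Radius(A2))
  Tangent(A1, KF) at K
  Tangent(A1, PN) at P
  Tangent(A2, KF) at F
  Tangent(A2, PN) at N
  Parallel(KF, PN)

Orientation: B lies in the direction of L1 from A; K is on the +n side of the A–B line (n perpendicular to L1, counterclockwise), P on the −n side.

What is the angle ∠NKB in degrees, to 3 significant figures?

8.81°

The slot axis is L1's direction at -7.7°, so u = (cos -7.7°, sin -7.7°) = (0.991, -0.134) and n = (−sin -7.7°, cos -7.7°) = (0.134, 0.991). A is at the origin and B lies 34.3 along u from A, so B = 34.3·u = (34.0, -4.60). Tangency of A1 to both parallel lines with radius 5.6 puts K and P at A ± 5.6·n: K = (0.750, 5.55), P = (-0.750, -5.55). Equal radii place F and N the same way about B: F = B + 5.6·n = (34.7, 0.954), N = B − 5.6·n = (33.2, -10.1). Then cos ∠NKB = KN·KB / (|KN||KB|), giving 8.81°.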